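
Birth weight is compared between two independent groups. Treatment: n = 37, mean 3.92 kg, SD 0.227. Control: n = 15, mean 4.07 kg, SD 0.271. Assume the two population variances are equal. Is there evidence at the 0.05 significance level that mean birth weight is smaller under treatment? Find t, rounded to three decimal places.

-2.041

Let group 1 = treatment, group 2 = control. H0: μ_1 = μ_2; H1: μ_1 < μ_2 (two-sample pooled-variance t-test, left-tailed).
s_p² = [(37−1)·0.227² + (15−1)·0.271²]/(37+15−2) = 0.0576644
t = (3.92 − 4.07)/√[0.0576644·(1/37 + 1/15)] = -2.041
df = n₁ + n₂ − 2 = 50
p-value = P(T ≤ -2.041) ≈ 0.0233
Since p ≈ 0.0233 < α = 0.05, reject H0; the data support H1.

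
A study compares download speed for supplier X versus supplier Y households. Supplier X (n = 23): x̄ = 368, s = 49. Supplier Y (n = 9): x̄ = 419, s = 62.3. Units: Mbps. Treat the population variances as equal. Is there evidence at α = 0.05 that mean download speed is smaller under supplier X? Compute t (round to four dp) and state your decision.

t = -2.4532; reject H0

Let group 1 = supplier X, group 2 = supplier Y. H0: μ_1 = μ_2; H1: μ_1 < μ_2 (two-sample pooled-variance t-test, left-tailed).
s_p² = [(23−1)·49² + (9−1)·62.3²]/(23+9−2) = 2795.74
t = (368 − 419)/√[2795.74·(1/23 + 1/9)] = -2.4532
df = n₁ + n₂ − 2 = 30
p-value = P(T ≤ -2.4532) ≈ 0.010
Since p ≈ 0.010 < α = 0.05, reject H0; the data support H1.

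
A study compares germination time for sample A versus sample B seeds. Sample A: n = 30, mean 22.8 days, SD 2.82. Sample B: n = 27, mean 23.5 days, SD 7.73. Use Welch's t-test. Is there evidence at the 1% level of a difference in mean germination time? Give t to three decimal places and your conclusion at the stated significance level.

Let group 1 = sample A, group 2 = sample B. H0: μ_1 = μ_2; H1: μ_1 ≠ μ_2 (Welch's two-sample t-test, two-sided).
t = (x̄_1 − x̄_2)/√(s_1²/n_1 + s_2²/n_2) = (22.8 − 23.5)/√(2.82²/30 + 7.73²/27) = -0.445
Welch–Satterthwaite df ≈ 32.19
Two-sided p-value ≈ 0.6595
Since p ≈ 0.6595 > α = 0.01, fail to reject H0; the data do not provide sufficient evidence against H0.

t = -0.445; fail to reject H0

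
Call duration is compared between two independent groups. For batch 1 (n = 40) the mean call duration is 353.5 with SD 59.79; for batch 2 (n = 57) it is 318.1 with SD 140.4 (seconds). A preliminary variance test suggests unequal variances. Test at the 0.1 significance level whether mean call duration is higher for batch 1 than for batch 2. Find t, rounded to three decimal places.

Let group 1 = batch 1, group 2 = batch 2. H0: μ_1 = μ_2; H1: μ_1 > μ_2 (Welch's two-sample t-test, right-tailed).
t = (x̄_1 − x̄_2)/√(s_1²/n_1 + s_2²/n_2) = (353.5 − 318.1)/√(59.79²/40 + 140.4²/57) = 1.697
Welch–Satterthwaite df ≈ 80.92
p-value = P(T ≥ 1.697) ≈ 0.047
Since p ≈ 0.047 < α = 0.1, reject H0; the data support H1.

1.697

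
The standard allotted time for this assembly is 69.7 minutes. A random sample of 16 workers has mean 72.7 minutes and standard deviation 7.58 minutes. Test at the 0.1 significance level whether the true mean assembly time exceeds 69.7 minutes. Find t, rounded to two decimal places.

H0: μ = 69.7; H1: μ > 69.7 (one-sample t-test, right-tailed).
t = (x̄ − μ₀)/(s/√n) = (72.7 − 69.7)/(7.58/√16) = 1.58
df = n − 1 = 15
p-value = P(T ≥ 1.58) ≈ 0.0671
Since p ≈ 0.0671 < α = 0.1, reject H0; the data support H1.

1.58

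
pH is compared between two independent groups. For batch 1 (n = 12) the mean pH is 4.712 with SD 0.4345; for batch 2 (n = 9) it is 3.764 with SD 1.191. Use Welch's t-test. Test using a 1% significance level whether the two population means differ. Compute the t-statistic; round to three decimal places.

2.277

Let group 1 = batch 1, group 2 = batch 2. H0: μ_1 = μ_2; H1: μ_1 ≠ μ_2 (Welch's two-sample t-test, two-sided).
t = (x̄_1 − x̄_2)/√(s_1²/n_1 + s_2²/n_2) = (4.712 − 3.764)/√(0.4345²/12 + 1.191²/9) = 2.277
Welch–Satterthwaite df ≈ 9.61
Two-sided p-value ≈ 0.047
Since p ≈ 0.047 > α = 0.01, fail to reject H0; the data do not provide sufficient evidence against H0.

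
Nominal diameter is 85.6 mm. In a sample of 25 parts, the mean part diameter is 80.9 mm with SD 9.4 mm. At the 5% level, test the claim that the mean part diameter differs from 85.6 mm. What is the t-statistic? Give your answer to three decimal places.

-2.500

H0: μ = 85.6; H1: μ ≠ 85.6 (one-sample t-test, two-sided).
t = (x̄ − μ₀)/(s/√n) = (80.9 − 85.6)/(9.4/√25) = -2.500
df = n − 1 = 24
Two-sided p-value ≈ 0.020
Since p ≈ 0.020 < α = 0.05, reject H0; the evidence is statistically significant.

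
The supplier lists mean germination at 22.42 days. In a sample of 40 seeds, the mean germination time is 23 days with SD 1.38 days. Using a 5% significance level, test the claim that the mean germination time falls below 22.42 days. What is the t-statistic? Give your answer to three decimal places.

2.658

H0: μ = 22.42; H1: μ < 22.42 (one-sample t-test, left-tailed).
t = (x̄ − μ₀)/(s/√n) = (23 − 22.42)/(1.38/√40) = 2.658
df = n − 1 = 39
p-value = P(T ≤ 2.658) ≈ 0.994
Since p ≈ 0.994 > α = 0.05, fail to reject H0; the data do not provide sufficient evidence against H0.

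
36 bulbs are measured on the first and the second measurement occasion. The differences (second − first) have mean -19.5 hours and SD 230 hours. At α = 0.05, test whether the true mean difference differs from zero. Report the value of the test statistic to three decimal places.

-0.509

H0: μ_d = 0; H1: μ_d ≠ 0 (paired t-test on the differences, two-sided).
t = d̄/(s_d/√n) = -19.5/(230/√36) = -0.509
df = n − 1 = 35
Two-sided p-value ≈ 0.6142
Since p ≈ 0.6142 > α = 0.05, fail to reject H0; the evidence is not statistically significant.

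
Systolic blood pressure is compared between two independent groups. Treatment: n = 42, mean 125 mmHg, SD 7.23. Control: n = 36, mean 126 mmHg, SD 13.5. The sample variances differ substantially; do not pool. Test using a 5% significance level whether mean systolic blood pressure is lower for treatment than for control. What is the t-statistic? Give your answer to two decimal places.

Let group 1 = treatment, group 2 = control. H0: μ_1 = μ_2; H1: μ_1 < μ_2 (Welch's two-sample t-test, left-tailed).
t = (x̄_1 − x̄_2)/√(s_1²/n_1 + s_2²/n_2) = (125 − 126)/√(7.23²/42 + 13.5²/36) = -0.40
Welch–Satterthwaite df ≈ 51.66
p-value = P(T ≤ -0.40) ≈ 0.3461
Since p ≈ 0.3461 > α = 0.05, fail to reject H0; the evidence is not statistically significant.

-0.40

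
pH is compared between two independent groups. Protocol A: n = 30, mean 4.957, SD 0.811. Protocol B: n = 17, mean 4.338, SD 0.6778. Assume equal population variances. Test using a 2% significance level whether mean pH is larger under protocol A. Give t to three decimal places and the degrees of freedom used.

Let group 1 = protocol A, group 2 = protocol B. H0: μ_1 = μ_2; H1: μ_1 > μ_2 (two-sample pooled-variance t-test, right-tailed).
s_p² = [(30−1)·0.811² + (17−1)·0.6778²]/(30+17−2) = 0.587211
t = (4.957 − 4.338)/√[0.587211·(1/30 + 1/17)] = 2.661
df = n₁ + n₂ − 2 = 45
p-value = P(T ≥ 2.661) ≈ 0.0054
Since p ≈ 0.0054 < α = 0.02, reject H0; the data support H1.

t = 2.661, df = 45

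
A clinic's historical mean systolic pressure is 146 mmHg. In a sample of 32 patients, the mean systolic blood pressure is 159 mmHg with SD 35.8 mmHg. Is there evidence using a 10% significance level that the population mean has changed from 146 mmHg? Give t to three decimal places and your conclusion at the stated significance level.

H0: μ = 146; H1: μ ≠ 146 (one-sample t-test, two-sided).
t = (x̄ − μ₀)/(s/√n) = (159 − 146)/(35.8/√32) = 2.054
df = n − 1 = 31
Two-sided p-value ≈ 0.0485
Since p ≈ 0.0485 < α = 0.1, reject H0; the data support H1.

t = 2.054; reject H0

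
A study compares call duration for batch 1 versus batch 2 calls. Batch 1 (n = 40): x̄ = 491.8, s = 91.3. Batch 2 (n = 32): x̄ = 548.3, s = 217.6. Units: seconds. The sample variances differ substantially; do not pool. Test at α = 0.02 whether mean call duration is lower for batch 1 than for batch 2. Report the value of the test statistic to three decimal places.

Let group 1 = batch 1, group 2 = batch 2. H0: μ_1 = μ_2; H1: μ_1 < μ_2 (Welch's two-sample t-test, left-tailed).
t = (x̄_1 − x̄_2)/√(s_1²/n_1 + s_2²/n_2) = (491.8 − 548.3)/√(91.3²/40 + 217.6²/32) = -1.375
Welch–Satterthwaite df ≈ 39.72
p-value = P(T ≤ -1.375) ≈ 0.0884
Since p ≈ 0.0884 > α = 0.02, fail to reject H0; the data do not provide sufficient evidence against H0.

-1.375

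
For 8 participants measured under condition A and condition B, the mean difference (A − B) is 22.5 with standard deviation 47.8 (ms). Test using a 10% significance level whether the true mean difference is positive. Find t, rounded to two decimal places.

1.33

H0: μ_d = 0; H1: μ_d > 0 (paired t-test on the differences, right-tailed).
t = d̄/(s_d/√n) = 22.5/(47.8/√8) = 1.33
df = n − 1 = 7
p-value = P(T ≥ 1.33) ≈ 0.1124
Since p ≈ 0.1124 > α = 0.1, fail to reject H0; the evidence is not statistically significant.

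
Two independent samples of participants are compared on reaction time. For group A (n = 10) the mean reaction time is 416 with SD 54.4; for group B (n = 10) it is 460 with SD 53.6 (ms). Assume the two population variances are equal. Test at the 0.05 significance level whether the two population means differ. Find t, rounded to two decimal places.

-1.82

Let group 1 = group A, group 2 = group B. H0: μ_1 = μ_2; H1: μ_1 ≠ μ_2 (two-sample pooled-variance t-test, two-sided).
s_p² = [(10−1)·54.4² + (10−1)·53.6²]/(10+10−2) = 2916.16
t = (416 − 460)/√[2916.16·(1/10 + 1/10)] = -1.82
df = n₁ + n₂ − 2 = 18
Two-sided p-value ≈ 0.0851
Since p ≈ 0.0851 > α = 0.05, fail to reject H0; the data do not provide sufficient evidence against H0.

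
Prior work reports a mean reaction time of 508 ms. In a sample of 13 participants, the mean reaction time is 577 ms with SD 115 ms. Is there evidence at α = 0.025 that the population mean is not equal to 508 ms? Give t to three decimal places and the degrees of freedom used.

H0: μ = 508; H1: μ ≠ 508 (one-sample t-test, two-sided).
t = (x̄ − μ₀)/(s/√n) = (577 − 508)/(115/√13) = 2.163
df = n − 1 = 12
Two-sided p-value ≈ 0.051
Since p ≈ 0.051 > α = 0.025, fail to reject H0; the evidence is not statistically significant.

t = 2.163, df = 12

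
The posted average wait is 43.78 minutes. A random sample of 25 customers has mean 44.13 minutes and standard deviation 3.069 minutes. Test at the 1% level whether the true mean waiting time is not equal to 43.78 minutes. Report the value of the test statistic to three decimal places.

0.570

H0: μ = 43.78; H1: μ ≠ 43.78 (one-sample t-test, two-sided).
t = (x̄ − μ₀)/(s/√n) = (44.13 − 43.78)/(3.069/√25) = 0.570
df = n − 1 = 24
Two-sided p-value ≈ 0.574
Since p ≈ 0.574 > α = 0.01, fail to reject H0; the data do not provide sufficient evidence against H0.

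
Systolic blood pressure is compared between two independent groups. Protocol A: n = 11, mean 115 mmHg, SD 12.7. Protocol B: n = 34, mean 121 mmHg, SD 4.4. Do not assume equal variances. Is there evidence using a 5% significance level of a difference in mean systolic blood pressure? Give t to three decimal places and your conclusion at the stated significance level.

Let group 1 = protocol A, group 2 = protocol B. H0: μ_1 = μ_2; H1: μ_1 ≠ μ_2 (Welch's two-sample t-test, two-sided).
t = (x̄_1 − x̄_2)/√(s_1²/n_1 + s_2²/n_2) = (115 − 121)/√(12.7²/11 + 4.4²/34) = -1.537
Welch–Satterthwaite df ≈ 10.79
Two-sided p-value ≈ 0.1530
Since p ≈ 0.1530 > α = 0.05, fail to reject H0; the evidence is not statistically significant.

t = -1.537; fail to reject H0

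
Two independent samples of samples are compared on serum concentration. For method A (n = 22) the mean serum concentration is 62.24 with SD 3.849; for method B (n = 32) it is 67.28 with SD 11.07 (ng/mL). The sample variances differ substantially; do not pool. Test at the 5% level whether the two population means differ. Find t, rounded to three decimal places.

-2.375

Let group 1 = method A, group 2 = method B. H0: μ_1 = μ_2; H1: μ_1 ≠ μ_2 (Welch's two-sample t-test, two-sided).
t = (x̄_1 − x̄_2)/√(s_1²/n_1 + s_2²/n_2) = (62.24 − 67.28)/√(3.849²/22 + 11.07²/32) = -2.375
Welch–Satterthwaite df ≈ 40.99
Two-sided p-value ≈ 0.0223
Since p ≈ 0.0223 < α = 0.05, reject H0; the evidence is statistically significant.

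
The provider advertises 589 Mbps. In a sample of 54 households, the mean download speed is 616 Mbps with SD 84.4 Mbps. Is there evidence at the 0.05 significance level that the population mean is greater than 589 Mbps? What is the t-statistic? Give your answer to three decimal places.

H0: μ = 589; H1: μ > 589 (one-sample t-test, right-tailed).
t = (x̄ − μ₀)/(s/√n) = (616 − 589)/(84.4/√54) = 2.351
df = n − 1 = 53
p-value = P(T ≥ 2.351) ≈ 0.011
Since p ≈ 0.011 < α = 0.05, reject H0; the data support H1.

2.351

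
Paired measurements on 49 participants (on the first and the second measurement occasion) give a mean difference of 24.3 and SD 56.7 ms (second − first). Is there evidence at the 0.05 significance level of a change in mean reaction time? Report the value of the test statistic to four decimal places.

3.0000

H0: μ_d = 0; H1: μ_d ≠ 0 (paired t-test on the differences, two-sided).
t = d̄/(s_d/√n) = 24.3/(56.7/√49) = 3.0000
df = n − 1 = 48
Two-sided p-value ≈ 0.0043
Since p ≈ 0.0043 < α = 0.05, reject H0; the data support H1.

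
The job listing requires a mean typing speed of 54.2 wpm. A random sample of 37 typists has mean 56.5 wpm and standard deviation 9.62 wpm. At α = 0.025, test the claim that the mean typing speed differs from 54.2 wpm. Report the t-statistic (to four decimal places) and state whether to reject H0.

H0: μ = 54.2; H1: μ ≠ 54.2 (one-sample t-test, two-sided).
t = (x̄ − μ₀)/(s/√n) = (56.5 − 54.2)/(9.62/√37) = 1.4543
df = n − 1 = 36
Two-sided p-value ≈ 0.155
Since p ≈ 0.155 > α = 0.025, fail to reject H0; the data do not provide sufficient evidence against H0.

t = 1.4543; fail to reject H0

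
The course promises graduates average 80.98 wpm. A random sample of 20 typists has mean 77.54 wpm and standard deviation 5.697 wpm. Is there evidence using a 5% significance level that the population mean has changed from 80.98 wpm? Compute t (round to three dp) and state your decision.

H0: μ = 80.98; H1: μ ≠ 80.98 (one-sample t-test, two-sided).
t = (x̄ − μ₀)/(s/√n) = (77.54 − 80.98)/(5.697/√20) = -2.700
df = n − 1 = 19
Two-sided p-value ≈ 0.0142
Since p ≈ 0.0142 < α = 0.05, reject H0; the data support H1.

t = -2.700; reject H0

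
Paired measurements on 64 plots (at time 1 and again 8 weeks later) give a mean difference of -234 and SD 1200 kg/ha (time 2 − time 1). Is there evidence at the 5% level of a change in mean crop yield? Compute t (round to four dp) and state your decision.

t = -1.5600; fail to reject H0

H0: μ_d = 0; H1: μ_d ≠ 0 (paired t-test on the differences, two-sided).
t = d̄/(s_d/√n) = -234/(1200/√64) = -1.5600
df = n − 1 = 63
Two-sided p-value ≈ 0.124
Since p ≈ 0.124 > α = 0.05, fail to reject H0; the data do not provide sufficient evidence against H0.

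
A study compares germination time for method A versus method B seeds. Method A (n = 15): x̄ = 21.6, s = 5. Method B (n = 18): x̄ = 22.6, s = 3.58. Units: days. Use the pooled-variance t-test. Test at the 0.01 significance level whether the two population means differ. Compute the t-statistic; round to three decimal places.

-0.668

Let group 1 = method A, group 2 = method B. H0: μ_1 = μ_2; H1: μ_1 ≠ μ_2 (two-sample pooled-variance t-test, two-sided).
s_p² = [(15−1)·5² + (18−1)·3.58²]/(15+18−2) = 18.3187
t = (21.6 − 22.6)/√[18.3187·(1/15 + 1/18)] = -0.668
df = n₁ + n₂ − 2 = 31
Two-sided p-value ≈ 0.5089
Since p ≈ 0.5089 > α = 0.01, fail to reject H0; the data do not provide sufficient evidence against H0.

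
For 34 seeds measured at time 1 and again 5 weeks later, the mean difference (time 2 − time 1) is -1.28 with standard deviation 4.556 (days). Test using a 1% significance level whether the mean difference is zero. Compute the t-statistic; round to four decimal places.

-1.6382

H0: μ_d = 0; H1: μ_d ≠ 0 (paired t-test on the differences, two-sided).
t = d̄/(s_d/√n) = -1.28/(4.556/√34) = -1.6382
df = n − 1 = 33
Two-sided p-value ≈ 0.111
Since p ≈ 0.111 > α = 0.01, fail to reject H0; the data do not provide sufficient evidence against H0.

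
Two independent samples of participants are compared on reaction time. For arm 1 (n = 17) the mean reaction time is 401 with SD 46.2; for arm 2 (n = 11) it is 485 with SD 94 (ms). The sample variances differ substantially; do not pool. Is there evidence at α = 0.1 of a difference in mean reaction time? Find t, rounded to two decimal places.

-2.76

Let group 1 = arm 1, group 2 = arm 2. H0: μ_1 = μ_2; H1: μ_1 ≠ μ_2 (Welch's two-sample t-test, two-sided).
t = (x̄_1 − x̄_2)/√(s_1²/n_1 + s_2²/n_2) = (401 − 485)/√(46.2²/17 + 94²/11) = -2.76
Welch–Satterthwaite df ≈ 13.17
Two-sided p-value ≈ 0.016
Since p ≈ 0.016 < α = 0.1, reject H0; the evidence is statistically significant.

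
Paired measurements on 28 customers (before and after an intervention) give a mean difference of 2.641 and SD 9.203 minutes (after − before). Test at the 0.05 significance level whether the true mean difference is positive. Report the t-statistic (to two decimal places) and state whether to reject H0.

t = 1.52; fail to reject H0

H0: μ_d = 0; H1: μ_d > 0 (paired t-test on the differences, right-tailed).
t = d̄/(s_d/√n) = 2.641/(9.203/√28) = 1.52
df = n − 1 = 27
p-value = P(T ≥ 1.52) ≈ 0.0703
Since p ≈ 0.0703 > α = 0.05, fail to reject H0; the evidence is not statistically significant.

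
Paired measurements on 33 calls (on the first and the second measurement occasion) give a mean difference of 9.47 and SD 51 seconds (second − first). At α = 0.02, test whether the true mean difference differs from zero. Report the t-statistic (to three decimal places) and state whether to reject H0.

H0: μ_d = 0; H1: μ_d ≠ 0 (paired t-test on the differences, two-sided).
t = d̄/(s_d/√n) = 9.47/(51/√33) = 1.067
df = n − 1 = 32
Two-sided p-value ≈ 0.2941
Since p ≈ 0.2941 > α = 0.02, fail to reject H0; the evidence is not statistically significant.

t = 1.067; fail to reject H0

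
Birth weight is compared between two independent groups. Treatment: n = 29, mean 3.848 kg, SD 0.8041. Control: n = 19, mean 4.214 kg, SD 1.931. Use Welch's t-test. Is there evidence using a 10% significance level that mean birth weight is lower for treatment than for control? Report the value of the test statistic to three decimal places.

Let group 1 = treatment, group 2 = control. H0: μ_1 = μ_2; H1: μ_1 < μ_2 (Welch's two-sample t-test, left-tailed).
t = (x̄_1 − x̄_2)/√(s_1²/n_1 + s_2²/n_2) = (3.848 − 4.214)/√(0.8041²/29 + 1.931²/19) = -0.783
Welch–Satterthwaite df ≈ 22.14
p-value = P(T ≤ -0.783) ≈ 0.2210
Since p ≈ 0.2210 > α = 0.1, fail to reject H0; the evidence is not statistically significant.

-0.783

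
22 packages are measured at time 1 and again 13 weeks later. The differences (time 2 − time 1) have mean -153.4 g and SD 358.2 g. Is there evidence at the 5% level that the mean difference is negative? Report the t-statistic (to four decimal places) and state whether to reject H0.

H0: μ_d = 0; H1: μ_d < 0 (paired t-test on the differences, left-tailed).
t = d̄/(s_d/√n) = -153.4/(358.2/√22) = -2.0087
df = n − 1 = 21
p-value = P(T ≤ -2.0087) ≈ 0.029
Since p ≈ 0.029 < α = 0.05, reject H0; the evidence is statistically significant.

t = -2.0087; reject H0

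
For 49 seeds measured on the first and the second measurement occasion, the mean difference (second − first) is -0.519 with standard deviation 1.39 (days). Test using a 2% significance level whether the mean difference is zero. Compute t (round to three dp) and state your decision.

t = -2.614; reject H0

H0: μ_d = 0; H1: μ_d ≠ 0 (paired t-test on the differences, two-sided).
t = d̄/(s_d/√n) = -0.519/(1.39/√49) = -2.614
df = n − 1 = 48
Two-sided p-value ≈ 0.0119
Since p ≈ 0.0119 < α = 0.02, reject H0; the data support H1.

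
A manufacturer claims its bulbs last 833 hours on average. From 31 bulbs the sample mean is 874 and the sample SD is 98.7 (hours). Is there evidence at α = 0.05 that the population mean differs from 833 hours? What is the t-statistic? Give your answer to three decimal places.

2.313

H0: μ = 833; H1: μ ≠ 833 (one-sample t-test, two-sided).
t = (x̄ − μ₀)/(s/√n) = (874 − 833)/(98.7/√31) = 2.313
df = n − 1 = 30
Two-sided p-value ≈ 0.0278
Since p ≈ 0.0278 < α = 0.05, reject H0; the data support H1.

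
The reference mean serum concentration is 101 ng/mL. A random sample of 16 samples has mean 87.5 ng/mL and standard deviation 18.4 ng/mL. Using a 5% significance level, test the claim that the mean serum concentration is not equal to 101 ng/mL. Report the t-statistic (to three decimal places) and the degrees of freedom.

t = -2.935, df = 15

H0: μ = 101; H1: μ ≠ 101 (one-sample t-test, two-sided).
t = (x̄ − μ₀)/(s/√n) = (87.5 − 101)/(18.4/√16) = -2.935
df = n − 1 = 15
Two-sided p-value ≈ 0.010
Since p ≈ 0.010 < α = 0.05, reject H0; the evidence is statistically significant.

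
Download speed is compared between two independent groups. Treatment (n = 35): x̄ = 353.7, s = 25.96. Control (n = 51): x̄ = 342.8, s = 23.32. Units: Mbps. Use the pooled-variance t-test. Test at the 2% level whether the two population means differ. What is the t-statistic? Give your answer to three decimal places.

2.033

Let group 1 = treatment, group 2 = control. H0: μ_1 = μ_2; H1: μ_1 ≠ μ_2 (two-sample pooled-variance t-test, two-sided).
s_p² = [(35−1)·25.96² + (51−1)·23.32²]/(35+51−2) = 596.482
t = (353.7 − 342.8)/√[596.482·(1/35 + 1/51)] = 2.033
df = n₁ + n₂ − 2 = 84
Two-sided p-value ≈ 0.0452
Since p ≈ 0.0452 > α = 0.02, fail to reject H0; the data do not provide sufficient evidence against H0.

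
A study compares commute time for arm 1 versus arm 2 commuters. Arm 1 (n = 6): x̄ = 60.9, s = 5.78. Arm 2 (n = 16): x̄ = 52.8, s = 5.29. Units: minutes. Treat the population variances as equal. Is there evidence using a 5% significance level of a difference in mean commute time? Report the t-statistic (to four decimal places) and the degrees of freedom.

t = 3.1238, df = 20

Let group 1 = arm 1, group 2 = arm 2. H0: μ_1 = μ_2; H1: μ_1 ≠ μ_2 (two-sample pooled-variance t-test, two-sided).
s_p² = [(6−1)·5.78² + (16−1)·5.29²]/(6+16−2) = 29.3402
t = (60.9 − 52.8)/√[29.3402·(1/6 + 1/16)] = 3.1238
df = n₁ + n₂ − 2 = 20
Two-sided p-value ≈ 0.005
Since p ≈ 0.005 < α = 0.05, reject H0; the evidence is statistically significant.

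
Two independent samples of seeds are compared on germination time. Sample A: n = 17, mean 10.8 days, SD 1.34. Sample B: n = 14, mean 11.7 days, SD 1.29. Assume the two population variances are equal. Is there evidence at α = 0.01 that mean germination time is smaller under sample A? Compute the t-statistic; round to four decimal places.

-1.8923

Let group 1 = sample A, group 2 = sample B. H0: μ_1 = μ_2; H1: μ_1 < μ_2 (two-sample pooled-variance t-test, left-tailed).
s_p² = [(17−1)·1.34² + (14−1)·1.29²]/(17+14−2) = 1.73665
t = (10.8 − 11.7)/√[1.73665·(1/17 + 1/14)] = -1.8923
df = n₁ + n₂ − 2 = 29
p-value = P(T ≤ -1.8923) ≈ 0.0342
Since p ≈ 0.0342 > α = 0.01, fail to reject H0; the data do not provide sufficient evidence against H0.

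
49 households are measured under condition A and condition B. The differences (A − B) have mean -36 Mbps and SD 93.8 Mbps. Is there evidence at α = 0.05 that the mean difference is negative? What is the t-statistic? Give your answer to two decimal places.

H0: μ_d = 0; H1: μ_d < 0 (paired t-test on the differences, left-tailed).
t = d̄/(s_d/√n) = -36/(93.8/√49) = -2.69
df = n − 1 = 48
p-value = P(T ≤ -2.69) ≈ 0.0049
Since p ≈ 0.0049 < α = 0.05, reject H0; the data support H1.

-2.69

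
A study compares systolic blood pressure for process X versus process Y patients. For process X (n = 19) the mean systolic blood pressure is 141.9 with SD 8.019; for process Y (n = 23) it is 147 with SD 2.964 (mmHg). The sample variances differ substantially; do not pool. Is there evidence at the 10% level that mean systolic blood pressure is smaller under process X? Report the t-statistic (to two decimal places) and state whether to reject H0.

Let group 1 = process X, group 2 = process Y. H0: μ_1 = μ_2; H1: μ_1 < μ_2 (Welch's two-sample t-test, left-tailed).
t = (x̄_1 − x̄_2)/√(s_1²/n_1 + s_2²/n_2) = (141.9 − 147)/√(8.019²/19 + 2.964²/23) = -2.63
Welch–Satterthwaite df ≈ 22.06
p-value = P(T ≤ -2.63) ≈ 0.008
Since p ≈ 0.008 < α = 0.1, reject H0; the data support H1.

t = -2.63; reject H0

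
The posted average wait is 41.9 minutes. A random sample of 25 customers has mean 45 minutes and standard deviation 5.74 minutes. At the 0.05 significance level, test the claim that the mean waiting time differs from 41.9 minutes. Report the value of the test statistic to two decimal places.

H0: μ = 41.9; H1: μ ≠ 41.9 (one-sample t-test, two-sided).
t = (x̄ − μ₀)/(s/√n) = (45 − 41.9)/(5.74/√25) = 2.70
df = n − 1 = 24
Two-sided p-value ≈ 0.0125
Since p ≈ 0.0125 < α = 0.05, reject H0; the evidence is statistically significant.

2.70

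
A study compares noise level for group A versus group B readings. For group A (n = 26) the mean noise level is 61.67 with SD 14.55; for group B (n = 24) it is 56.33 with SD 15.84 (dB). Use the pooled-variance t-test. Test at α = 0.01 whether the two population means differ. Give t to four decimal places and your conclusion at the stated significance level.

Let group 1 = group A, group 2 = group B. H0: μ_1 = μ_2; H1: μ_1 ≠ μ_2 (two-sample pooled-variance t-test, two-sided).
s_p² = [(26−1)·14.55² + (24−1)·15.84²]/(26+24−2) = 230.487
t = (61.67 − 56.33)/√[230.487·(1/26 + 1/24)] = 1.2426
df = n₁ + n₂ − 2 = 48
Two-sided p-value ≈ 0.220
Since p ≈ 0.220 > α = 0.01, fail to reject H0; the data do not provide sufficient evidence against H0.

t = 1.2426; fail to reject H0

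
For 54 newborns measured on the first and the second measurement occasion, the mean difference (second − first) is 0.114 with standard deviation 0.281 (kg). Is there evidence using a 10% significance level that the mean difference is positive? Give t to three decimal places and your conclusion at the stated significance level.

H0: μ_d = 0; H1: μ_d > 0 (paired t-test on the differences, right-tailed).
t = d̄/(s_d/√n) = 0.114/(0.281/√54) = 2.981
df = n − 1 = 53
p-value = P(T ≥ 2.981) ≈ 0.002
Since p ≈ 0.002 < α = 0.1, reject H0; the data support H1.

t = 2.981; reject H0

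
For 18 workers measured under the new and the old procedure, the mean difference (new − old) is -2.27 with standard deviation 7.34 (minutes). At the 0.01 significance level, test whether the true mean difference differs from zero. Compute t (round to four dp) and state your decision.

t = -1.3121; fail to reject H0

H0: μ_d = 0; H1: μ_d ≠ 0 (paired t-test on the differences, two-sided).
t = d̄/(s_d/√n) = -2.27/(7.34/√18) = -1.3121
df = n − 1 = 17
Two-sided p-value ≈ 0.207
Since p ≈ 0.207 > α = 0.01, fail to reject H0; the evidence is not statistically significant.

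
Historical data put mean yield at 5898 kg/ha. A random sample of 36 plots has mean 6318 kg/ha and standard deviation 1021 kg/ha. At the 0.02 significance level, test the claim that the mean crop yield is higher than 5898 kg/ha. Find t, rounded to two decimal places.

2.47

H0: μ = 5898; H1: μ > 5898 (one-sample t-test, right-tailed).
t = (x̄ − μ₀)/(s/√n) = (6318 − 5898)/(1021/√36) = 2.47
df = n − 1 = 35
p-value = P(T ≥ 2.47) ≈ 0.0093
Since p ≈ 0.0093 < α = 0.02, reject H0; the evidence is statistically significant.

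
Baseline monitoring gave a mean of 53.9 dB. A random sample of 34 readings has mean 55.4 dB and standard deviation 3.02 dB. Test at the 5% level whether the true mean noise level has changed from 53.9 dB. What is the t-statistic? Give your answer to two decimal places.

2.90

H0: μ = 53.9; H1: μ ≠ 53.9 (one-sample t-test, two-sided).
t = (x̄ − μ₀)/(s/√n) = (55.4 − 53.9)/(3.02/√34) = 2.90
df = n − 1 = 33
Two-sided p-value ≈ 0.0067
Since p ≈ 0.0067 < α = 0.05, reject H0; the data support H1.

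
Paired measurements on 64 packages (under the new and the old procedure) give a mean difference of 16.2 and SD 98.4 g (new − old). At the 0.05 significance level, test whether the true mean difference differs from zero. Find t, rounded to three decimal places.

1.317

H0: μ_d = 0; H1: μ_d ≠ 0 (paired t-test on the differences, two-sided).
t = d̄/(s_d/√n) = 16.2/(98.4/√64) = 1.317
df = n − 1 = 63
Two-sided p-value ≈ 0.193
Since p ≈ 0.193 > α = 0.05, fail to reject H0; the evidence is not statistically significant.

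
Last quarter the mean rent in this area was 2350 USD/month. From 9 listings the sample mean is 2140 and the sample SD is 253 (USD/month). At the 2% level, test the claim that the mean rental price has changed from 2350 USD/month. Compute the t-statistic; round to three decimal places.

H0: μ = 2350; H1: μ ≠ 2350 (one-sample t-test, two-sided).
t = (x̄ − μ₀)/(s/√n) = (2140 − 2350)/(253/√9) = -2.490
df = n − 1 = 8
Two-sided p-value ≈ 0.038
Since p ≈ 0.038 > α = 0.02, fail to reject H0; the evidence is not statistically significant.

-2.490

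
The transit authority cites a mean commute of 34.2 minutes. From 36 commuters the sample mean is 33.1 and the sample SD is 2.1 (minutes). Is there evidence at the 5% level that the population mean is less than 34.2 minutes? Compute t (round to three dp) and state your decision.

H0: μ = 34.2; H1: μ < 34.2 (one-sample t-test, left-tailed).
t = (x̄ − μ₀)/(s/√n) = (33.1 − 34.2)/(2.1/√36) = -3.143
df = n − 1 = 35
p-value = P(T ≤ -3.143) ≈ 0.0017
Since p ≈ 0.0017 < α = 0.05, reject H0; the evidence is statistically significant.

t = -3.143; reject H0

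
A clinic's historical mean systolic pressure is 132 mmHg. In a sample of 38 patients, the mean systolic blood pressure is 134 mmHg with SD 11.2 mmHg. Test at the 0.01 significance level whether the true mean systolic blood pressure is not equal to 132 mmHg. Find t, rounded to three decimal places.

H0: μ = 132; H1: μ ≠ 132 (one-sample t-test, two-sided).
t = (x̄ − μ₀)/(s/√n) = (134 − 132)/(11.2/√38) = 1.101
df = n − 1 = 37
Two-sided p-value ≈ 0.2781
Since p ≈ 0.2781 > α = 0.01, fail to reject H0; the data do not provide sufficient evidence against H0.

1.101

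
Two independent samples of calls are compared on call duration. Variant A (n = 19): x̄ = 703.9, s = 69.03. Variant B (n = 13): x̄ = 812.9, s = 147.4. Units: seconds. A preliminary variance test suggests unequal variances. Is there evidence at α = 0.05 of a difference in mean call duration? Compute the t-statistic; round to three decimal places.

-2.486

Let group 1 = variant A, group 2 = variant B. H0: μ_1 = μ_2; H1: μ_1 ≠ μ_2 (Welch's two-sample t-test, two-sided).
t = (x̄_1 − x̄_2)/√(s_1²/n_1 + s_2²/n_2) = (703.9 − 812.9)/√(69.03²/19 + 147.4²/13) = -2.486
Welch–Satterthwaite df ≈ 15.64
Two-sided p-value ≈ 0.025
Since p ≈ 0.025 < α = 0.05, reject H0; the evidence is statistically significant.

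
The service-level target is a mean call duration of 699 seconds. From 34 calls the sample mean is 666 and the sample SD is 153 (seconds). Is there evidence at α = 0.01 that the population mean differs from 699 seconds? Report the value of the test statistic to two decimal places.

-1.26

H0: μ = 699; H1: μ ≠ 699 (one-sample t-test, two-sided).
t = (x̄ − μ₀)/(s/√n) = (666 − 699)/(153/√34) = -1.26
df = n − 1 = 33
Two-sided p-value ≈ 0.217
Since p ≈ 0.217 > α = 0.01, fail to reject H0; the evidence is not statistically significant.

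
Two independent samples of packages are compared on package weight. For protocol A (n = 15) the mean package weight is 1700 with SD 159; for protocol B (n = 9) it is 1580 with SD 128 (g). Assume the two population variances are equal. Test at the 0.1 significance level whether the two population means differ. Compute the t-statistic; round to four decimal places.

Let group 1 = protocol A, group 2 = protocol B. H0: μ_1 = μ_2; H1: μ_1 ≠ μ_2 (two-sample pooled-variance t-test, two-sided).
s_p² = [(15−1)·159² + (9−1)·128²]/(15+9−2) = 22045.7
t = (1700 − 1580)/√[22045.7·(1/15 + 1/9)] = 1.9168
df = n₁ + n₂ − 2 = 22
Two-sided p-value ≈ 0.068
Since p ≈ 0.068 < α = 0.1, reject H0; the data support H1.

1.9168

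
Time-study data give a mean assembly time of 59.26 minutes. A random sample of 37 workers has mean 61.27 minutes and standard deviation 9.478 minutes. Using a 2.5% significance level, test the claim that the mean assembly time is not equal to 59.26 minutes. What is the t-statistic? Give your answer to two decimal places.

H0: μ = 59.26; H1: μ ≠ 59.26 (one-sample t-test, two-sided).
t = (x̄ − μ₀)/(s/√n) = (61.27 − 59.26)/(9.478/√37) = 1.29
df = n − 1 = 36
Two-sided p-value ≈ 0.2053
Since p ≈ 0.2053 > α = 0.025, fail to reject H0; the evidence is not statistically significant.

1.29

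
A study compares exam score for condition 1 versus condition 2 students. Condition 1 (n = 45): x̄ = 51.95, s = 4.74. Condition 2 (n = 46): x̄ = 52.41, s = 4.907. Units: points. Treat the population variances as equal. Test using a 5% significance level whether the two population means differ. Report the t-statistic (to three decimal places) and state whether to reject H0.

Let group 1 = condition 1, group 2 = condition 2. H0: μ_1 = μ_2; H1: μ_1 ≠ μ_2 (two-sample pooled-variance t-test, two-sided).
s_p² = [(45−1)·4.74² + (46−1)·4.907²]/(45+46−2) = 23.2822
t = (51.95 − 52.41)/√[23.2822·(1/45 + 1/46)] = -0.455
df = n₁ + n₂ − 2 = 89
Two-sided p-value ≈ 0.6504
Since p ≈ 0.6504 > α = 0.05, fail to reject H0; the data do not provide sufficient evidence against H0.

t = -0.455; fail to reject H0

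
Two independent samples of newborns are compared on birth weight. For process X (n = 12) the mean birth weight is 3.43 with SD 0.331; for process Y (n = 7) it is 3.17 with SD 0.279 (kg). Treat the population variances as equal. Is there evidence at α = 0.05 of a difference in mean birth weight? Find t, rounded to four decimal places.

1.7431

Let group 1 = process X, group 2 = process Y. H0: μ_1 = μ_2; H1: μ_1 ≠ μ_2 (two-sample pooled-variance t-test, two-sided).
s_p² = [(12−1)·0.331² + (7−1)·0.279²]/(12+7−2) = 0.0983657
t = (3.43 − 3.17)/√[0.0983657·(1/12 + 1/7)] = 1.7431
df = n₁ + n₂ − 2 = 17
Two-sided p-value ≈ 0.0994
Since p ≈ 0.0994 > α = 0.05, fail to reject H0; the data do not provide sufficient evidence against H0.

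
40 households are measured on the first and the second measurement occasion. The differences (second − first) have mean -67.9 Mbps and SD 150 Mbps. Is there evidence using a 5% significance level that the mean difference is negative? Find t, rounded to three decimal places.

-2.863

H0: μ_d = 0; H1: μ_d < 0 (paired t-test on the differences, left-tailed).
t = d̄/(s_d/√n) = -67.9/(150/√40) = -2.863
df = n − 1 = 39
p-value = P(T ≤ -2.863) ≈ 0.003
Since p ≈ 0.003 < α = 0.05, reject H0; the evidence is statistically significant.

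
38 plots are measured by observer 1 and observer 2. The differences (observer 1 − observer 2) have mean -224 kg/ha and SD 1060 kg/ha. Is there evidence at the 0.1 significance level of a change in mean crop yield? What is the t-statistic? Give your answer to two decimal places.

-1.30

H0: μ_d = 0; H1: μ_d ≠ 0 (paired t-test on the differences, two-sided).
t = d̄/(s_d/√n) = -224/(1060/√38) = -1.30
df = n − 1 = 37
Two-sided p-value ≈ 0.2007
Since p ≈ 0.2007 > α = 0.1, fail to reject H0; the data do not provide sufficient evidence against H0.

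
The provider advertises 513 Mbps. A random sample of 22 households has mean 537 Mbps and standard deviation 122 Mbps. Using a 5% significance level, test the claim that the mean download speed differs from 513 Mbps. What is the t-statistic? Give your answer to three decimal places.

0.923

H0: μ = 513; H1: μ ≠ 513 (one-sample t-test, two-sided).
t = (x̄ − μ₀)/(s/√n) = (537 − 513)/(122/√22) = 0.923
df = n − 1 = 21
Two-sided p-value ≈ 0.367
Since p ≈ 0.367 > α = 0.05, fail to reject H0; the evidence is not statistically significant.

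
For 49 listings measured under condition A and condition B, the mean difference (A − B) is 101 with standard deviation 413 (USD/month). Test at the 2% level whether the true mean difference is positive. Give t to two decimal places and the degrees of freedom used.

t = 1.71, df = 48

H0: μ_d = 0; H1: μ_d > 0 (paired t-test on the differences, right-tailed).
t = d̄/(s_d/√n) = 101/(413/√49) = 1.71
df = n − 1 = 48
p-value = P(T ≥ 1.71) ≈ 0.047
Since p ≈ 0.047 > α = 0.02, fail to reject H0; the data do not provide sufficient evidence against H0.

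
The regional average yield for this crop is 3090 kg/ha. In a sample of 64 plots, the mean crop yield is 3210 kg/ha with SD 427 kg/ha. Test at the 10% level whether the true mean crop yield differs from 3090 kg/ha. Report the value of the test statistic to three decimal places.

2.248

H0: μ = 3090; H1: μ ≠ 3090 (one-sample t-test, two-sided).
t = (x̄ − μ₀)/(s/√n) = (3210 − 3090)/(427/√64) = 2.248
df = n − 1 = 63
Two-sided p-value ≈ 0.0281
Since p ≈ 0.0281 < α = 0.1, reject H0; the evidence is statistically significant.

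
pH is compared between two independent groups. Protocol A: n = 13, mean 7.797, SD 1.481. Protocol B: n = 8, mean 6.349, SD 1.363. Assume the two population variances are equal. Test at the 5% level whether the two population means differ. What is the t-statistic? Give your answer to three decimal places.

2.240

Let group 1 = protocol A, group 2 = protocol B. H0: μ_1 = μ_2; H1: μ_1 ≠ μ_2 (two-sample pooled-variance t-test, two-sided).
s_p² = [(13−1)·1.481² + (8−1)·1.363²]/(13+8−2) = 2.06972
t = (7.797 − 6.349)/√[2.06972·(1/13 + 1/8)] = 2.240
df = n₁ + n₂ − 2 = 19
Two-sided p-value ≈ 0.0373
Since p ≈ 0.0373 < α = 0.05, reject H0; the evidence is statistically significant.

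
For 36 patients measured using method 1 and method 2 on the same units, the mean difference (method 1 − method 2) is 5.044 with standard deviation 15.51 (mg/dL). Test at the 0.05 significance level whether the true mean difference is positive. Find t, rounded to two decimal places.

H0: μ_d = 0; H1: μ_d > 0 (paired t-test on the differences, right-tailed).
t = d̄/(s_d/√n) = 5.044/(15.51/√36) = 1.95
df = n − 1 = 35
p-value = P(T ≥ 1.95) ≈ 0.0295
Since p ≈ 0.0295 < α = 0.05, reject H0; the data support H1.

1.95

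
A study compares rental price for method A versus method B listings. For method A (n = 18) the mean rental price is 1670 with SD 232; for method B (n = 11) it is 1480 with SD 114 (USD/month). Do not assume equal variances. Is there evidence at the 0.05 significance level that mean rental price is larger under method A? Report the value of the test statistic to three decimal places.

2.942

Let group 1 = method A, group 2 = method B. H0: μ_1 = μ_2; H1: μ_1 > μ_2 (Welch's two-sample t-test, right-tailed).
t = (x̄_1 − x̄_2)/√(s_1²/n_1 + s_2²/n_2) = (1670 − 1480)/√(232²/18 + 114²/11) = 2.942
Welch–Satterthwaite df ≈ 26.15
p-value = P(T ≥ 2.942) ≈ 0.003
Since p ≈ 0.003 < α = 0.05, reject H0; the evidence is statistically significant.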